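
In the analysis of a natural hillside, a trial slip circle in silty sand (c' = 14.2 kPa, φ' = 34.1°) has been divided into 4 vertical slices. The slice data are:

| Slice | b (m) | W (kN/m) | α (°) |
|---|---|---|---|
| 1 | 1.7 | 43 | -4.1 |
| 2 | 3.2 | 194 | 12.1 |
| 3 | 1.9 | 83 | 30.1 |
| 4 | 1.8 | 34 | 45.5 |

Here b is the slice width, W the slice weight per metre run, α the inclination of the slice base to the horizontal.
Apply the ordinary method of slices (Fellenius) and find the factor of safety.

FS = 3.48

Ordinary method of slices: FS = Σ[c'·Δl_i + (W_i cosα_i)·tanφ'] / Σ W_i sinα_i, with Δl_i = b_i / cosα_i.
Slice 1: Δl = 1.7/cos(-4.1°) = 1.704 m; N'_1 = 43·cos(-4.1°) = 42.9; c'Δl = 24.20; W sinα = -3.1
Slice 2: Δl = 3.2/cos12.1° = 3.273 m; N'_2 = 194·cos12.1° = 189.7; c'Δl = 46.47; W sinα = 40.7
Slice 3: Δl = 1.9/cos30.1° = 2.196 m; N'_3 = 83·cos30.1° = 71.8; c'Δl = 31.19; W sinα = 41.6
Slice 4: Δl = 1.8/cos45.5° = 2.568 m; N'_4 = 34·cos45.5° = 23.8; c'Δl = 36.47; W sinα = 24.3
Σc'Δl = 138.3 kN/m; ΣN' = 328.2 kN/m; ΣW sinα = 103.5 kN/m
Resisting = 138.3 + 328.2·tan34.1° = 138.3 + 222.2 = 360.5 kN/m
FS = 360.5 / 103.5 = 3.485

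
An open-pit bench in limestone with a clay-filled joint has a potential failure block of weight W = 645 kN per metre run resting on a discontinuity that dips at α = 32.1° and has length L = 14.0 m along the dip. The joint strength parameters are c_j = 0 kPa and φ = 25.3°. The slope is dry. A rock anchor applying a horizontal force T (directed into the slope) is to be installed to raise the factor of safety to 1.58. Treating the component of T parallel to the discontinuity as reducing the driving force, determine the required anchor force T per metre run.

T = 178 kN/m

Resolving forces along and normal to the sliding plane, with the horizontal anchor force T adding T·sinα to the effective normal force and T·cosα acting up the plane against the driving force:
FS = [c_jL + (W cosα + T sinα) tanφ] / [W sinα − T cosα]
Without the anchor: N' = 546.4 kN/m, driving T_d = 342.8 kN/m, resisting R = 0·14.0 + 546.4·tan25.3° = 258.3 kN/m, FS = 0.75.
Setting FS = 1.58 and solving for T:
1.58·(342.8 − T cos32.1°) = 258.3 + T sin32.1°·tan25.3°
T·(sin32.1°·tan25.3° + 1.58·cos32.1°) = 1.58·342.8 − 258.3
T·(0.5314·0.4727 + 1.58·0.8471) = 541.5 − 258.3 = 283.3
T·1.5896 = 283.3
T = 178.2 kN/m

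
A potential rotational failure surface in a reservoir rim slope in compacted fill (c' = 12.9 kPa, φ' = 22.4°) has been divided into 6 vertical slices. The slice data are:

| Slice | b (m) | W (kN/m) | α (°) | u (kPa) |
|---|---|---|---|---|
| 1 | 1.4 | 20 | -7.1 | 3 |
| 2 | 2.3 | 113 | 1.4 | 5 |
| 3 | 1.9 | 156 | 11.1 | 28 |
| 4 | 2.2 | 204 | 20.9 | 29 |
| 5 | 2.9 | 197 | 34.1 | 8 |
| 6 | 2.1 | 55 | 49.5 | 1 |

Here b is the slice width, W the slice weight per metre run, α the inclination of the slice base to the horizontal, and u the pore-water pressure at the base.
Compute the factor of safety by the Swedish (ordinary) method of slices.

FS = 1.56

Ordinary method of slices: FS = Σ[c'·Δl_i + (W_i cosα_i − u_i·Δl_i)·tanφ'] / Σ W_i sinα_i, with Δl_i = b_i / cosα_i.
Slice 1: Δl = 1.4/cos(-7.1°) = 1.411 m; N'_1 = 20·cos(-7.1°) − 3·1.411 = 15.6; c'Δl = 18.20; W sinα = -2.5
Slice 2: Δl = 2.3/cos1.4° = 2.301 m; N'_2 = 113·cos1.4° − 5·2.301 = 101.5; c'Δl = 29.68; W sinα = 2.8
Slice 3: Δl = 1.9/cos11.1° = 1.936 m; N'_3 = 156·cos11.1° − 28·1.936 = 98.9; c'Δl = 24.98; W sinα = 30.0
Slice 4: Δl = 2.2/cos20.9° = 2.355 m; N'_4 = 204·cos20.9° − 29·2.355 = 122.3; c'Δl = 30.38; W sinα = 72.8
Slice 5: Δl = 2.9/cos34.1° = 3.502 m; N'_5 = 197·cos34.1° − 8·3.502 = 135.1; c'Δl = 45.18; W sinα = 110.4
Slice 6: Δl = 2.1/cos49.5° = 3.234 m; N'_6 = 55·cos49.5° − 1·3.234 = 32.5; c'Δl = 41.71; W sinα = 41.8
Σc'Δl = 190.1 kN/m; ΣN' = 505.8 kN/m; ΣW sinα = 255.4 kN/m
Resisting = 190.1 + 505.8·tan22.4° = 190.1 + 208.5 = 398.6 kN/m
FS = 398.6 / 255.4 = 1.561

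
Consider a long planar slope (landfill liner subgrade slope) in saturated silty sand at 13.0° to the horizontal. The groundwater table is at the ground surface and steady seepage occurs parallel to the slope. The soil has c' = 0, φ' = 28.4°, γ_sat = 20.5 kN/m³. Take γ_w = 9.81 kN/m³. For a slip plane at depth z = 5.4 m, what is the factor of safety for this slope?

With seepage parallel to the slope and the water table at the surface, the effective normal stress on the slip plane uses the buoyant unit weight γ' = γ_sat − γ_w while the driving shear stress uses γ_sat:
FS = [c' + γ' z cos²β tanφ'] / [γ_sat z sinβ cosβ]
(For c' = 0 this reduces to FS = (γ'/γ_sat)·tanφ'/tanβ.)
γ' = 20.5 − 9.81 = 10.69 kN/m³
Numerator = 0.0 + 10.69·5.4·cos²13.0°·tan28.4° = 0.0 + 10.69·5.4·0.9494·0.5407 = 29.633 kPa
Denominator = 20.5·5.4·sin13.0°·cos13.0° = 20.5·5.4·0.2250·0.9744 = 24.264 kPa
FS = 29.633 / 24.264 = 1.221

FS = 1.22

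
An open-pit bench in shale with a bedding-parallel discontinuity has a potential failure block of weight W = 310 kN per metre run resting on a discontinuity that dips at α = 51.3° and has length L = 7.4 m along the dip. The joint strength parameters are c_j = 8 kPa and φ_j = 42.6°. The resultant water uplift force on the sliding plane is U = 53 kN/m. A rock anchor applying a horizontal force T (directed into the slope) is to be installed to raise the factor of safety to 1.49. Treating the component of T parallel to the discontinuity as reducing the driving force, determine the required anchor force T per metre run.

T = 104 kN/m

Resolving forces along and normal to the sliding plane, with the horizontal anchor force T adding T·sinα to the effective normal force and T·cosα acting up the plane against the driving force:
FS = [c_jL + (W cosα − U + T sinα) tanφ_j] / [W sinα − T cosα]
Without the anchor: N' = 140.8 kN/m, driving T_d = 241.9 kN/m, resisting R = 8·7.4 + 140.8·tan42.6° = 188.7 kN/m, FS = 0.78.
Setting FS = 1.49 and solving for T:
1.49·(241.9 − T cos51.3°) = 188.7 + T sin51.3°·tan42.6°
T·(sin51.3°·tan42.6° + 1.49·cos51.3°) = 1.49·241.9 − 188.7
T·(0.7804·0.9195 + 1.49·0.6252) = 360.5 − 188.7 = 171.8
T·1.6493 = 171.8
T = 104.2 kN/m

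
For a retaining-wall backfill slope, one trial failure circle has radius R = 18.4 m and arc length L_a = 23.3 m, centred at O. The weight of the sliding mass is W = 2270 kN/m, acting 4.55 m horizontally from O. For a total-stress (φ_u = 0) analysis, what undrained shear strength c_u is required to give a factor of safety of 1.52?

c_u = 36.6 kPa

FS = c_u·L_a·R / (W·d), so c_u = FS·W·d / (L_a·R).
c_u = 1.52·2270·4.55 / (23.30·18.4) = 15699.3 / 428.72 = 36.62 kPa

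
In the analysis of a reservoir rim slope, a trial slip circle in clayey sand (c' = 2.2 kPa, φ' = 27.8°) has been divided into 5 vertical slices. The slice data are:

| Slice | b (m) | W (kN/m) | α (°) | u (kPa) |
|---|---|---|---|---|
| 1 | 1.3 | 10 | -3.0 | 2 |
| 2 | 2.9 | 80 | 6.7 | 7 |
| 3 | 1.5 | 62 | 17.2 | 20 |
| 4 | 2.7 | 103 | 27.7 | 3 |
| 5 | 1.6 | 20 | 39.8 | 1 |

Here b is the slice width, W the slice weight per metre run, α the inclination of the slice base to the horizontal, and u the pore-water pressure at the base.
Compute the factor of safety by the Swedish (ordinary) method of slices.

Ordinary method of slices: FS = Σ[c'·Δl_i + (W_i cosα_i − u_i·Δl_i)·tanφ'] / Σ W_i sinα_i, with Δl_i = b_i / cosα_i.
Slice 1: Δl = 1.3/cos(-3.0°) = 1.302 m; N'_1 = 10·cos(-3.0°) − 2·1.302 = 7.4; c'Δl = 2.86; W sinα = -0.5
Slice 2: Δl = 2.9/cos6.7° = 2.920 m; N'_2 = 80·cos6.7° − 7·2.920 = 59.0; c'Δl = 6.42; W sinα = 9.3
Slice 3: Δl = 1.5/cos17.2° = 1.570 m; N'_3 = 62·cos17.2° − 20·1.570 = 27.8; c'Δl = 3.45; W sinα = 18.3
Slice 4: Δl = 2.7/cos27.7° = 3.049 m; N'_4 = 103·cos27.7° − 3·3.049 = 82.0; c'Δl = 6.71; W sinα = 47.9
Slice 5: Δl = 1.6/cos39.8° = 2.083 m; N'_5 = 20·cos39.8° − 1·2.083 = 13.3; c'Δl = 4.58; W sinα = 12.8
Σc'Δl = 24.0 kN/m; ΣN' = 189.5 kN/m; ΣW sinα = 87.8 kN/m
Resisting = 24.0 + 189.5·tan27.8° = 24.0 + 99.9 = 124.0 kN/m
FS = 124.0 / 87.8 = 1.412

FS = 1.41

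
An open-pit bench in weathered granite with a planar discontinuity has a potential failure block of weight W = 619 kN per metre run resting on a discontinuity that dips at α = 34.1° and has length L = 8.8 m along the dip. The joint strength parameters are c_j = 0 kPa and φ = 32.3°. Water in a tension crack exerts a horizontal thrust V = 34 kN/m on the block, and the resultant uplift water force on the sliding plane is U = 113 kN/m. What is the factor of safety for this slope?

FS = 0.64

Resolving the block weight along and normal to the plane and applying the Mohr–Coulomb strength on the joint:
N' = W cosα − U − V sinα = 619·cos34.1° − 113 − 34·sin34.1° = 380.5 kN/m
Driving force T = W sinα + V cosα = 619·sin34.1° + 34·cos34.1° = 375.2 kN/m
Resisting force R = c_j·L + N'·tanφ = 0·8.8 + 380.5·tan32.3° = 0.0 + 240.5 = 240.5 kN/m
FS = R / T = 240.5 / 375.2 = 0.641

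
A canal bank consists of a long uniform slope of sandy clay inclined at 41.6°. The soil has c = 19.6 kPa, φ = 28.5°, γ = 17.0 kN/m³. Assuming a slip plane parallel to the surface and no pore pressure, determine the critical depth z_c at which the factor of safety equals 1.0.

Setting FS = 1.00 in FS = [c + γz cos²β tanφ] / [γz sinβ cosβ] and solving for z:
z = c / [γ cosβ (FS·sinβ − cosβ·tanφ)]
  = 19.6 / [17.0·cos41.6°·(1.00·sin41.6° − cos41.6°·tan28.5°)]
  = 19.6 / [17.0·0.7478·(1.00·0.6639 − 0.7478·0.5430)]
  = 19.6 / 3.2786 = 5.978 m

z_c = 5.98 m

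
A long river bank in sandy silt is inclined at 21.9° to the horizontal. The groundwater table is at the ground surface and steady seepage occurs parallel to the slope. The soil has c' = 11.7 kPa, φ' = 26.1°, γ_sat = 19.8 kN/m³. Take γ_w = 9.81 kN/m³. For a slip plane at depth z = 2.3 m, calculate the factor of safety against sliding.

With seepage parallel to the slope and the water table at the surface, the effective normal stress on the slip plane uses the buoyant unit weight γ' = γ_sat − γ_w while the driving shear stress uses γ_sat:
FS = [c' + γ' z cos²β tanφ'] / [γ_sat z sinβ cosβ]
γ' = 19.8 − 9.81 = 9.99 kN/m³
Numerator = 11.7 + 9.99·2.3·cos²21.9°·tan26.1° = 11.7 + 9.99·2.3·0.8609·0.4899 = 21.390 kPa
Denominator = 19.8·2.3·sin21.9°·cos21.9° = 19.8·2.3·0.3730·0.9278 = 15.760 kPa
FS = 21.390 / 15.760 = 1.357

FS = 1.36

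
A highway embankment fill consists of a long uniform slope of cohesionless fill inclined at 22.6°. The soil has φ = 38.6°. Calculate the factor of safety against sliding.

FS = 1.92

For a dry cohesionless infinite slope the factor of safety is FS = tanφ / tanβ.
FS = tan38.6° / tan22.6° = 0.7983 / 0.4163 = 1.918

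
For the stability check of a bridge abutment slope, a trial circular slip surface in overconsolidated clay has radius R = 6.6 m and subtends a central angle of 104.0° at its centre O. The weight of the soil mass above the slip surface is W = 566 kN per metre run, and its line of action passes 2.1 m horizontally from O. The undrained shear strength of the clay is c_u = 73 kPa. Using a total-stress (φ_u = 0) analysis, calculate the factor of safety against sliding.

FS = 4.86

Taking moments about the centre O, the resisting moment is provided by the undrained shear strength acting along the arc:
Arc length L_a = R·θ = 6.6·(104.0°·π/180) = 6.6·1.8151 = 11.98 m
M_R = c_u·L_a·R = 73·11.98·6.6 = 5771.9 kN·m/m
M_D = W·d = 566·2.1 = 1188.6 kN·m/m
FS = M_R / M_D = 5771.9 / 1188.6 = 4.856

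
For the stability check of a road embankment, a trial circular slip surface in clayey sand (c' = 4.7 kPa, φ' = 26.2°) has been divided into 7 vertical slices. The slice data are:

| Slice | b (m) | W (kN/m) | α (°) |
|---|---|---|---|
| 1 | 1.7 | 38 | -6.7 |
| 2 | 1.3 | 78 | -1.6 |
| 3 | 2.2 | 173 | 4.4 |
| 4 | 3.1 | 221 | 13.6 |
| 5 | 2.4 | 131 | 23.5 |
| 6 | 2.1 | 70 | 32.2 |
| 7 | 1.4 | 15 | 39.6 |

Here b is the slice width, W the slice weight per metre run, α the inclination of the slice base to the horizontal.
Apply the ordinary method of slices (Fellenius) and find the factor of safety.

Ordinary method of slices: FS = Σ[c'·Δl_i + (W_i cosα_i)·tanφ'] / Σ W_i sinα_i, with Δl_i = b_i / cosα_i.
Slice 1: Δl = 1.7/cos(-6.7°) = 1.712 m; N'_1 = 38·cos(-6.7°) = 37.7; c'Δl = 8.04; W sinα = -4.4
Slice 2: Δl = 1.3/cos(-1.6°) = 1.301 m; N'_2 = 78·cos(-1.6°) = 78.0; c'Δl = 6.11; W sinα = -2.2
Slice 3: Δl = 2.2/cos4.4° = 2.207 m; N'_3 = 173·cos4.4° = 172.5; c'Δl = 10.37; W sinα = 13.3
Slice 4: Δl = 3.1/cos13.6° = 3.189 m; N'_4 = 221·cos13.6° = 214.8; c'Δl = 14.99; W sinα = 52.0
Slice 5: Δl = 2.4/cos23.5° = 2.617 m; N'_5 = 131·cos23.5° = 120.1; c'Δl = 12.30; W sinα = 52.2
Slice 6: Δl = 2.1/cos32.2° = 2.482 m; N'_6 = 70·cos32.2° = 59.2; c'Δl = 11.66; W sinα = 37.3
Slice 7: Δl = 1.4/cos39.6° = 1.817 m; N'_7 = 15·cos39.6° = 11.6; c'Δl = 8.54; W sinα = 9.6
Σc'Δl = 72.0 kN/m; ΣN' = 693.9 kN/m; ΣW sinα = 157.7 kN/m
Resisting = 72.0 + 693.9·tan26.2° = 72.0 + 341.5 = 413.5 kN/m
FS = 413.5 / 157.7 = 2.621

FS = 2.62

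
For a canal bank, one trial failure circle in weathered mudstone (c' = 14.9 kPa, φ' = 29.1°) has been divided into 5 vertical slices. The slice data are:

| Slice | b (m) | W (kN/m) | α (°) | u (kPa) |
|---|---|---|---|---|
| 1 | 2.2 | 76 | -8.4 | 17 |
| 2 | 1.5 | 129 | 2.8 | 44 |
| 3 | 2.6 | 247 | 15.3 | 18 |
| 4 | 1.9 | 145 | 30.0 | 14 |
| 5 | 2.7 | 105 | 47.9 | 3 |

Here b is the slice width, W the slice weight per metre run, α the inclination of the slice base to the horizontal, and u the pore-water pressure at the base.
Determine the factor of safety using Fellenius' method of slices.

Ordinary method of slices: FS = Σ[c'·Δl_i + (W_i cosα_i − u_i·Δl_i)·tanφ'] / Σ W_i sinα_i, with Δl_i = b_i / cosα_i.
Slice 1: Δl = 2.2/cos(-8.4°) = 2.224 m; N'_1 = 76·cos(-8.4°) − 17·2.224 = 37.4; c'Δl = 33.14; W sinα = -11.1
Slice 2: Δl = 1.5/cos2.8° = 1.502 m; N'_2 = 129·cos2.8° − 44·1.502 = 62.8; c'Δl = 22.38; W sinα = 6.3
Slice 3: Δl = 2.6/cos15.3° = 2.696 m; N'_3 = 247·cos15.3° − 18·2.696 = 189.7; c'Δl = 40.16; W sinα = 65.2
Slice 4: Δl = 1.9/cos30.0° = 2.194 m; N'_4 = 145·cos30.0° − 14·2.194 = 94.9; c'Δl = 32.69; W sinα = 72.5
Slice 5: Δl = 2.7/cos47.9° = 4.027 m; N'_5 = 105·cos47.9° − 3·4.027 = 58.3; c'Δl = 60.01; W sinα = 77.9
Σc'Δl = 188.4 kN/m; ΣN' = 443.0 kN/m; ΣW sinα = 210.8 kN/m
Resisting = 188.4 + 443.0·tan29.1° = 188.4 + 246.6 = 435.0 kN/m
FS = 435.0 / 210.8 = 2.064

FS = 2.06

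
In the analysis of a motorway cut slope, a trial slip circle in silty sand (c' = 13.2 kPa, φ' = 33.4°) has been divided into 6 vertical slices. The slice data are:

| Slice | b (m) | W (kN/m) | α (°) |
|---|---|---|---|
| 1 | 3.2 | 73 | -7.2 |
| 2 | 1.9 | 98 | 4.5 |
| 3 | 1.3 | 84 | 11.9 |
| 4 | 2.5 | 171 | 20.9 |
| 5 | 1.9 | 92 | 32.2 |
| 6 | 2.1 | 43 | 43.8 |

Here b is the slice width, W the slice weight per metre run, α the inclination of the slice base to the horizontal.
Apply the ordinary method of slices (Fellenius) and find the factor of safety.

FS = 3.42

Ordinary method of slices: FS = Σ[c'·Δl_i + (W_i cosα_i)·tanφ'] / Σ W_i sinα_i, with Δl_i = b_i / cosα_i.
Slice 1: Δl = 3.2/cos(-7.2°) = 3.225 m; N'_1 = 73·cos(-7.2°) = 72.4; c'Δl = 42.58; W sinα = -9.1
Slice 2: Δl = 1.9/cos4.5° = 1.906 m; N'_2 = 98·cos4.5° = 97.7; c'Δl = 25.16; W sinα = 7.7
Slice 3: Δl = 1.3/cos11.9° = 1.329 m; N'_3 = 84·cos11.9° = 82.2; c'Δl = 17.54; W sinα = 17.3
Slice 4: Δl = 2.5/cos20.9° = 2.676 m; N'_4 = 171·cos20.9° = 159.7; c'Δl = 35.32; W sinα = 61.0
Slice 5: Δl = 1.9/cos32.2° = 2.245 m; N'_5 = 92·cos32.2° = 77.8; c'Δl = 29.64; W sinα = 49.0
Slice 6: Δl = 2.1/cos43.8° = 2.910 m; N'_6 = 43·cos43.8° = 31.0; c'Δl = 38.41; W sinα = 29.8
Σc'Δl = 188.6 kN/m; ΣN' = 521.0 kN/m; ΣW sinα = 155.6 kN/m
Resisting = 188.6 + 521.0·tan33.4° = 188.6 + 343.5 = 532.1 kN/m
FS = 532.1 / 155.6 = 3.419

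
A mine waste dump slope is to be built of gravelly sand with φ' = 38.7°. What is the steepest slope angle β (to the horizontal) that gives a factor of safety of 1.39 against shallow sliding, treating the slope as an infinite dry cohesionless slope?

β = 30.0°

For an infinite dry cohesionless slope FS = tanφ'/tanβ, so tanβ = tanφ' / FS.
tanβ = tan38.7° / 1.39 = 0.8012 / 1.39 = 0.5764
β = arctan(0.5764) = 29.96°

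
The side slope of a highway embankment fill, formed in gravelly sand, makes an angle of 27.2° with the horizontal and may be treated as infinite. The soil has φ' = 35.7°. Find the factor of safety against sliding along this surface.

For a dry cohesionless infinite slope the factor of safety is FS = tanφ' / tanβ.
FS = tan35.7° / tan27.2° = 0.7186 / 0.5139 = 1.398

FS = 1.40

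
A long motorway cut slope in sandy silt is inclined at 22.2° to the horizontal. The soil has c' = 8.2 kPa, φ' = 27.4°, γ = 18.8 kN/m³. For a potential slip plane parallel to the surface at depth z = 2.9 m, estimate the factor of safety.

FS = 1.70

For an infinite slope with a slip plane parallel to the surface (no pore pressure): FS = [c' + γz cos²β tanφ'] / [γz sinβ cosβ].
γz = 18.8·2.9 = 54.52 kN/m²
Numerator = 8.2 + 54.52·cos²22.2°·tan27.4° = 8.2 + 54.52·0.8572·0.5184 = 32.426 kPa
Denominator = 54.52·sin22.2°·cos22.2° = 54.52·0.3778·0.9259 = 19.073 kPa
FS = 32.426 / 19.073 = 1.700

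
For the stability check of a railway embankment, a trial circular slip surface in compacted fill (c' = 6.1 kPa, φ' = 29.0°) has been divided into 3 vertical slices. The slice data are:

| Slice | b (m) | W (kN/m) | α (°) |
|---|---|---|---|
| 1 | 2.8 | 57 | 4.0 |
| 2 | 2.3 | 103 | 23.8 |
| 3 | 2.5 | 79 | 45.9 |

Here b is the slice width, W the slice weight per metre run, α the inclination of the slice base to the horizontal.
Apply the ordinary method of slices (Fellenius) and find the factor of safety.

Ordinary method of slices: FS = Σ[c'·Δl_i + (W_i cosα_i)·tanφ'] / Σ W_i sinα_i, with Δl_i = b_i / cosα_i.
Slice 1: Δl = 2.8/cos4.0° = 2.807 m; N'_1 = 57·cos4.0° = 56.9; c'Δl = 17.12; W sinα = 4.0
Slice 2: Δl = 2.3/cos23.8° = 2.514 m; N'_2 = 103·cos23.8° = 94.2; c'Δl = 15.33; W sinα = 41.6
Slice 3: Δl = 2.5/cos45.9° = 3.592 m; N'_3 = 79·cos45.9° = 55.0; c'Δl = 21.91; W sinα = 56.7
Σc'Δl = 54.4 kN/m; ΣN' = 206.1 kN/m; ΣW sinα = 102.3 kN/m
Resisting = 54.4 + 206.1·tan29.0° = 54.4 + 114.2 = 168.6 kN/m
FS = 168.6 / 102.3 = 1.649

FS = 1.65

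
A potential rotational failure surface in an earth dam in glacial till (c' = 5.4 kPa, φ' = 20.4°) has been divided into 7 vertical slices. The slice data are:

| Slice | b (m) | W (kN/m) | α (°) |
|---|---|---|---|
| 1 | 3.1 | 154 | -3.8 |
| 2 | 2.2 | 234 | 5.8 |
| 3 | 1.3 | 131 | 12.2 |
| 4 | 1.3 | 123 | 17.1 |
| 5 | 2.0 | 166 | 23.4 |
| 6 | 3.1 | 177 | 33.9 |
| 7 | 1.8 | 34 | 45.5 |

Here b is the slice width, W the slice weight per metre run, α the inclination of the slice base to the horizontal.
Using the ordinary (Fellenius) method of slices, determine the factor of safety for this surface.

Ordinary method of slices: FS = Σ[c'·Δl_i + (W_i cosα_i)·tanφ'] / Σ W_i sinα_i, with Δl_i = b_i / cosα_i.
Slice 1: Δl = 3.1/cos(-3.8°) = 3.107 m; N'_1 = 154·cos(-3.8°) = 153.7; c'Δl = 16.78; W sinα = -10.2
Slice 2: Δl = 2.2/cos5.8° = 2.211 m; N'_2 = 234·cos5.8° = 232.8; c'Δl = 11.94; W sinα = 23.6
Slice 3: Δl = 1.3/cos12.2° = 1.330 m; N'_3 = 131·cos12.2° = 128.0; c'Δl = 7.18; W sinα = 27.7
Slice 4: Δl = 1.3/cos17.1° = 1.360 m; N'_4 = 123·cos17.1° = 117.6; c'Δl = 7.34; W sinα = 36.2
Slice 5: Δl = 2.0/cos23.4° = 2.179 m; N'_5 = 166·cos23.4° = 152.3; c'Δl = 11.77; W sinα = 65.9
Slice 6: Δl = 3.1/cos33.9° = 3.735 m; N'_6 = 177·cos33.9° = 146.9; c'Δl = 20.17; W sinα = 98.7
Slice 7: Δl = 1.8/cos45.5° = 2.568 m; N'_7 = 34·cos45.5° = 23.8; c'Δl = 13.87; W sinα = 24.3
Σc'Δl = 89.0 kN/m; ΣN' = 955.2 kN/m; ΣW sinα = 266.2 kN/m
Resisting = 89.0 + 955.2·tan20.4° = 89.0 + 355.2 = 444.3 kN/m
FS = 444.3 / 266.2 = 1.669

FS = 1.67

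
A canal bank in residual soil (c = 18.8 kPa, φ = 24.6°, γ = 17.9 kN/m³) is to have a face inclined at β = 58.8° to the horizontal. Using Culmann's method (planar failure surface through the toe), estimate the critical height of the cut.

Culmann's analysis gives the critical failure plane at α_cr = (β + φ)/2 = (58.8 + 24.6)/2 = 41.7°, and the critical height
H_c = (4c/γ) · sinβ cosφ / [1 − cos(β − φ)]
    = (4·18.8/17.9) · sin58.8°·cos24.6° / [1 − cos(34.2°)]
    = 4.201 · 0.8554·0.9092 / [1 − 0.8271]
    = 4.201 · 0.7777 / 0.1729
    = 18.90 m

H_c = 18.90 m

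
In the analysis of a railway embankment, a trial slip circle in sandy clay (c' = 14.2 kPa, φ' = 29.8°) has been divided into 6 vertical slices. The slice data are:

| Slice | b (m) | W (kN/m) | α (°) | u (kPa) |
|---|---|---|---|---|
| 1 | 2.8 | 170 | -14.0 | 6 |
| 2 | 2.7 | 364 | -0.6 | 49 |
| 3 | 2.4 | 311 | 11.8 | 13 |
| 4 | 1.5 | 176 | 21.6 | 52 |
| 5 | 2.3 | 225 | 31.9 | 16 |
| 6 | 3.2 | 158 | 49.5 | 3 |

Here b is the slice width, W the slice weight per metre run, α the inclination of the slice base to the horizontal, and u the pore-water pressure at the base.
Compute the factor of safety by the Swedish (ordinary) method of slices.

Ordinary method of slices: FS = Σ[c'·Δl_i + (W_i cosα_i − u_i·Δl_i)·tanφ'] / Σ W_i sinα_i, with Δl_i = b_i / cosα_i.
Slice 1: Δl = 2.8/cos(-14.0°) = 2.886 m; N'_1 = 170·cos(-14.0°) − 6·2.886 = 147.6; c'Δl = 40.98; W sinα = -41.1
Slice 2: Δl = 2.7/cos(-0.6°) = 2.700 m; N'_2 = 364·cos(-0.6°) − 49·2.700 = 231.7; c'Δl = 38.34; W sinα = -3.8
Slice 3: Δl = 2.4/cos11.8° = 2.452 m; N'_3 = 311·cos11.8° − 13·2.452 = 272.6; c'Δl = 34.82; W sinα = 63.6
Slice 4: Δl = 1.5/cos21.6° = 1.613 m; N'_4 = 176·cos21.6° − 52·1.613 = 79.7; c'Δl = 22.91; W sinα = 64.8
Slice 5: Δl = 2.3/cos31.9° = 2.709 m; N'_5 = 225·cos31.9° − 16·2.709 = 147.7; c'Δl = 38.47; W sinα = 118.9
Slice 6: Δl = 3.2/cos49.5° = 4.927 m; N'_6 = 158·cos49.5° − 3·4.927 = 87.8; c'Δl = 69.97; W sinα = 120.1
Σc'Δl = 245.5 kN/m; ΣN' = 967.1 kN/m; ΣW sinα = 322.5 kN/m
Resisting = 245.5 + 967.1·tan29.8° = 245.5 + 553.9 = 799.4 kN/m
FS = 799.4 / 322.5 = 2.479

FS = 2.48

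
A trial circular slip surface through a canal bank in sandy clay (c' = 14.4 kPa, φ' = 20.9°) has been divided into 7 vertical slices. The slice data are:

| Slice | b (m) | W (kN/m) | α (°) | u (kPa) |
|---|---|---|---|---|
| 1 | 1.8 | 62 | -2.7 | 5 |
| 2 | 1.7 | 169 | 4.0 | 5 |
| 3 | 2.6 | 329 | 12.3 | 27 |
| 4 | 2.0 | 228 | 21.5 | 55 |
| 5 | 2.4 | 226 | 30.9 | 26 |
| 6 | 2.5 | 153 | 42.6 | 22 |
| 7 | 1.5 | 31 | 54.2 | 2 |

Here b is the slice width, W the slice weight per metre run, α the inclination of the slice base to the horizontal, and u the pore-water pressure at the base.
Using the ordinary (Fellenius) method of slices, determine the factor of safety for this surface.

Ordinary method of slices: FS = Σ[c'·Δl_i + (W_i cosα_i − u_i·Δl_i)·tanφ'] / Σ W_i sinα_i, with Δl_i = b_i / cosα_i.
Slice 1: Δl = 1.8/cos(-2.7°) = 1.802 m; N'_1 = 62·cos(-2.7°) − 5·1.802 = 52.9; c'Δl = 25.95; W sinα = -2.9
Slice 2: Δl = 1.7/cos4.0° = 1.704 m; N'_2 = 169·cos4.0° − 5·1.704 = 160.1; c'Δl = 24.54; W sinα = 11.8
Slice 3: Δl = 2.6/cos12.3° = 2.661 m; N'_3 = 329·cos12.3° − 27·2.661 = 249.6; c'Δl = 38.32; W sinα = 70.1
Slice 4: Δl = 2.0/cos21.5° = 2.150 m; N'_4 = 228·cos21.5° − 55·2.150 = 93.9; c'Δl = 30.95; W sinα = 83.6
Slice 5: Δl = 2.4/cos30.9° = 2.797 m; N'_5 = 226·cos30.9° − 26·2.797 = 121.2; c'Δl = 40.28; W sinα = 116.1
Slice 6: Δl = 2.5/cos42.6° = 3.396 m; N'_6 = 153·cos42.6° − 22·3.396 = 37.9; c'Δl = 48.91; W sinα = 103.6
Slice 7: Δl = 1.5/cos54.2° = 2.564 m; N'_7 = 31·cos54.2° − 2·2.564 = 13.0; c'Δl = 36.93; W sinα = 25.1
Σc'Δl = 245.9 kN/m; ΣN' = 728.6 kN/m; ΣW sinα = 407.3 kN/m
Resisting = 245.9 + 728.6·tan20.9° = 245.9 + 278.2 = 524.1 kN/m
FS = 524.1 / 407.3 = 1.287

FS = 1.29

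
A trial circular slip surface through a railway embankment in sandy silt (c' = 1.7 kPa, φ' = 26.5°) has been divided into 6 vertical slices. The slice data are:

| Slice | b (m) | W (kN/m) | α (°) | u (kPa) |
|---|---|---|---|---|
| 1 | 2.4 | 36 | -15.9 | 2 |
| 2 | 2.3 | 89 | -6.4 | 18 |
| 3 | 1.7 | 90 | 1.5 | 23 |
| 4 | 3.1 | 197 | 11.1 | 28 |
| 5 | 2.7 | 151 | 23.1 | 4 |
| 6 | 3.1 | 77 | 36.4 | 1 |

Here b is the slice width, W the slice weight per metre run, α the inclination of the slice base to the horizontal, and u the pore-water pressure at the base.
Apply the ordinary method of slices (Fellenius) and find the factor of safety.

Ordinary method of slices: FS = Σ[c'·Δl_i + (W_i cosα_i − u_i·Δl_i)·tanφ'] / Σ W_i sinα_i, with Δl_i = b_i / cosα_i.
Slice 1: Δl = 2.4/cos(-15.9°) = 2.495 m; N'_1 = 36·cos(-15.9°) − 2·2.495 = 29.6; c'Δl = 4.24; W sinα = -9.9
Slice 2: Δl = 2.3/cos(-6.4°) = 2.314 m; N'_2 = 89·cos(-6.4°) − 18·2.314 = 46.8; c'Δl = 3.93; W sinα = -9.9
Slice 3: Δl = 1.7/cos1.5° = 1.701 m; N'_3 = 90·cos1.5° − 23·1.701 = 50.9; c'Δl = 2.89; W sinα = 2.4
Slice 4: Δl = 3.1/cos11.1° = 3.159 m; N'_4 = 197·cos11.1° − 28·3.159 = 104.9; c'Δl = 5.37; W sinα = 37.9
Slice 5: Δl = 2.7/cos23.1° = 2.935 m; N'_5 = 151·cos23.1° − 4·2.935 = 127.2; c'Δl = 4.99; W sinα = 59.2
Slice 6: Δl = 3.1/cos36.4° = 3.851 m; N'_6 = 77·cos36.4° − 1·3.851 = 58.1; c'Δl = 6.55; W sinα = 45.7
Σc'Δl = 28.0 kN/m; ΣN' = 417.4 kN/m; ΣW sinα = 125.4 kN/m
Resisting = 28.0 + 417.4·tan26.5° = 28.0 + 208.1 = 236.1 kN/m
FS = 236.1 / 125.4 = 1.882

FS = 1.88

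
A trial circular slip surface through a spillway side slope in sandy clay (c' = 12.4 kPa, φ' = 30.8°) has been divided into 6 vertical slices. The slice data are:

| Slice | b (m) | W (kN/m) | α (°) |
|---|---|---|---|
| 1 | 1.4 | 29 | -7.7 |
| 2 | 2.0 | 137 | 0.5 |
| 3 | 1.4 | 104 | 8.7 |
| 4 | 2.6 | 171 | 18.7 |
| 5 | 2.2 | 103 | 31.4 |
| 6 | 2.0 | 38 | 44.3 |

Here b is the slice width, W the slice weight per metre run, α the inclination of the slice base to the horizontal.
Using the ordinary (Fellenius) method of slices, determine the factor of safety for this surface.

FS = 3.28

Ordinary method of slices: FS = Σ[c'·Δl_i + (W_i cosα_i)·tanφ'] / Σ W_i sinα_i, with Δl_i = b_i / cosα_i.
Slice 1: Δl = 1.4/cos(-7.7°) = 1.413 m; N'_1 = 29·cos(-7.7°) = 28.7; c'Δl = 17.52; W sinα = -3.9
Slice 2: Δl = 2.0/cos0.5° = 2.000 m; N'_2 = 137·cos0.5° = 137.0; c'Δl = 24.80; W sinα = 1.2
Slice 3: Δl = 1.4/cos8.7° = 1.416 m; N'_3 = 104·cos8.7° = 102.8; c'Δl = 17.56; W sinα = 15.7
Slice 4: Δl = 2.6/cos18.7° = 2.745 m; N'_4 = 171·cos18.7° = 162.0; c'Δl = 34.04; W sinα = 54.8
Slice 5: Δl = 2.2/cos31.4° = 2.577 m; N'_5 = 103·cos31.4° = 87.9; c'Δl = 31.96; W sinα = 53.7
Slice 6: Δl = 2.0/cos44.3° = 2.794 m; N'_6 = 38·cos44.3° = 27.2; c'Δl = 34.65; W sinα = 26.5
Σc'Δl = 160.5 kN/m; ΣN' = 545.6 kN/m; ΣW sinα = 148.1 kN/m
Resisting = 160.5 + 545.6·tan30.8° = 160.5 + 325.3 = 485.8 kN/m
FS = 485.8 / 148.1 = 3.281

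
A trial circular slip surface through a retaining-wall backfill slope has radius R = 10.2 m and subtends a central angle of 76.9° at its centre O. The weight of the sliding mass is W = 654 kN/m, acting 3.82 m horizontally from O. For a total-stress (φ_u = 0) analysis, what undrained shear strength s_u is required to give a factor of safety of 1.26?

FS = s_u·L_a·R / (W·d), so s_u = FS·W·d / (L_a·R).
Arc length L_a = R·θ = 10.2·(76.9°·π/180) = 10.2·1.3422 = 13.69 m
s_u = 1.26·654·3.82 / (13.69·10.2) = 3147.8 / 139.64 = 22.54 kPa

s_u = 22.5 kPa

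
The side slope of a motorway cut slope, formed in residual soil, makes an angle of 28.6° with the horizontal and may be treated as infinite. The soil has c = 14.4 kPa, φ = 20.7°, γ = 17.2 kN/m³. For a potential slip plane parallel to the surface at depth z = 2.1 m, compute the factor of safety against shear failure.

For an infinite slope with a slip plane parallel to the surface (no pore pressure): FS = [c + γz cos²β tanφ] / [γz sinβ cosβ].
γz = 17.2·2.1 = 36.12 kN/m²
Numerator = 14.4 + 36.12·cos²28.6°·tan20.7° = 14.4 + 36.12·0.7709·0.3779 = 24.921 kPa
Denominator = 36.12·sin28.6°·cos28.6° = 36.12·0.4787·0.8780 = 15.181 kPa
FS = 24.921 / 15.181 = 1.642

FS = 1.64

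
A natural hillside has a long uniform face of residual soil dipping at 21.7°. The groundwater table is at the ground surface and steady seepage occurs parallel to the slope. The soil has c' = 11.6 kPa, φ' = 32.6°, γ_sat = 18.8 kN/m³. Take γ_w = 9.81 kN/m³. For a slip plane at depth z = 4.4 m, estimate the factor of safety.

FS = 1.18

With seepage parallel to the slope and the water table at the surface, the effective normal stress on the slip plane uses the buoyant unit weight γ' = γ_sat − γ_w while the driving shear stress uses γ_sat:
FS = [c' + γ' z cos²β tanφ'] / [γ_sat z sinβ cosβ]
γ' = 18.8 − 9.81 = 8.99 kN/m³
Numerator = 11.6 + 8.99·4.4·cos²21.7°·tan32.6° = 11.6 + 8.99·4.4·0.8633·0.6395 = 33.439 kPa
Denominator = 18.8·4.4·sin21.7°·cos21.7° = 18.8·4.4·0.3697·0.9291 = 28.418 kPa
FS = 33.439 / 28.418 = 1.177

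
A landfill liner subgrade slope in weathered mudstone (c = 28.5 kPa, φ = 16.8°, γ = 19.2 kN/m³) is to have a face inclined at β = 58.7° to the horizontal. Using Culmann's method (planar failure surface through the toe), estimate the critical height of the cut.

H_c = 19.00 m

Culmann's analysis gives the critical failure plane at α_cr = (β + φ)/2 = (58.7 + 16.8)/2 = 37.8°, and the critical height
H_c = (4c/γ) · sinβ cosφ / [1 − cos(β − φ)]
    = (4·28.5/19.2) · sin58.7°·cos16.8° / [1 − cos(41.9°)]
    = 5.938 · 0.8545·0.9573 / [1 − 0.7443]
    = 5.938 · 0.8180 / 0.2557
    = 19.00 m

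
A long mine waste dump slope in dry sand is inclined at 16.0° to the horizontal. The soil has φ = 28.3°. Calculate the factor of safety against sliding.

For a dry cohesionless infinite slope the factor of safety is FS = tanφ / tanβ.
FS = tan28.3° / tan16.0° = 0.5384 / 0.2867 = 1.878

FS = 1.88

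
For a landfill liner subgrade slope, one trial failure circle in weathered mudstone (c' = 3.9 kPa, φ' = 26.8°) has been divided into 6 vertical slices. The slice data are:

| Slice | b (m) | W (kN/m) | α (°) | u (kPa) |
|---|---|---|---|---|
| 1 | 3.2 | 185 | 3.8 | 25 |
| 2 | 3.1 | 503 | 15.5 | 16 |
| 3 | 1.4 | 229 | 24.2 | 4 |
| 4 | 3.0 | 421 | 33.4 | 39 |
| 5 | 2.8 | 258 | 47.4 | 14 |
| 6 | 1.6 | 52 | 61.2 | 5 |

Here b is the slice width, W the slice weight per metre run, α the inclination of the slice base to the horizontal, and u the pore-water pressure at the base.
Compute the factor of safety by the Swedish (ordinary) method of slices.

FS = 0.87

Ordinary method of slices: FS = Σ[c'·Δl_i + (W_i cosα_i − u_i·Δl_i)·tanφ'] / Σ W_i sinα_i, with Δl_i = b_i / cosα_i.
Slice 1: Δl = 3.2/cos3.8° = 3.207 m; N'_1 = 185·cos3.8° − 25·3.207 = 104.4; c'Δl = 12.51; W sinα = 12.3
Slice 2: Δl = 3.1/cos15.5° = 3.217 m; N'_2 = 503·cos15.5° − 16·3.217 = 433.2; c'Δl = 12.55; W sinα = 134.4
Slice 3: Δl = 1.4/cos24.2° = 1.535 m; N'_3 = 229·cos24.2° − 4·1.535 = 202.7; c'Δl = 5.99; W sinα = 93.9
Slice 4: Δl = 3.0/cos33.4° = 3.593 m; N'_4 = 421·cos33.4° − 39·3.593 = 211.3; c'Δl = 14.01; W sinα = 231.8
Slice 5: Δl = 2.8/cos47.4° = 4.137 m; N'_5 = 258·cos47.4° − 14·4.137 = 116.7; c'Δl = 16.13; W sinα = 189.9
Slice 6: Δl = 1.6/cos61.2° = 3.321 m; N'_6 = 52·cos61.2° − 5·3.321 = 8.4; c'Δl = 12.95; W sinα = 45.6
Σc'Δl = 74.1 kN/m; ΣN' = 1076.9 kN/m; ΣW sinα = 707.8 kN/m
Resisting = 74.1 + 1076.9·tan26.8° = 74.1 + 544.0 = 618.1 kN/m
FS = 618.1 / 707.8 = 0.873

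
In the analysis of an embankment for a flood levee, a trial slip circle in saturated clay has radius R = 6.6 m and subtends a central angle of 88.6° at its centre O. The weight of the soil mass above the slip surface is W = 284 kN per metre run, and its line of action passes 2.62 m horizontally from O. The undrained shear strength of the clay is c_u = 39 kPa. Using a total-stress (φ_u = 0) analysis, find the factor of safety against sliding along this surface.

Taking moments about the centre O, the resisting moment is provided by the undrained shear strength acting along the arc:
Arc length L_a = R·θ = 6.6·(88.6°·π/180) = 6.6·1.5464 = 10.21 m
M_R = c_u·L_a·R = 39·10.21·6.6 = 2627.0 kN·m/m
M_D = W·d = 284·2.62 = 744.1 kN·m/m
FS = M_R / M_D = 2627.0 / 744.1 = 3.531

FS = 3.53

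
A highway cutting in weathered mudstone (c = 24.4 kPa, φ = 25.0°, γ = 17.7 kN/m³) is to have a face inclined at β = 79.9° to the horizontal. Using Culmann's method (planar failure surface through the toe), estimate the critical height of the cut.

H_c = 11.58 m

Culmann's analysis gives the critical failure plane at α_cr = (β + φ)/2 = (79.9 + 25.0)/2 = 52.5°, and the critical height
H_c = (4c/γ) · sinβ cosφ / [1 − cos(β − φ)]
    = (4·24.4/17.7) · sin79.9°·cos25.0° / [1 − cos(54.9°)]
    = 5.514 · 0.9845·0.9063 / [1 − 0.5750]
    = 5.514 · 0.8923 / 0.4250
    = 11.58 m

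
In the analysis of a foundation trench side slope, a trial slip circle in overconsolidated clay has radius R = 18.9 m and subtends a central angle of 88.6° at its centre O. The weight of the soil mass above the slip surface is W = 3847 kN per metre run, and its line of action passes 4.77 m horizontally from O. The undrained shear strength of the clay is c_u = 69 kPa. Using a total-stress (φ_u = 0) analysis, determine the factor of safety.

FS = 2.08

Taking moments about the centre O, the resisting moment is provided by the undrained shear strength acting along the arc:
Arc length L_a = R·θ = 18.9·(88.6°·π/180) = 18.9·1.5464 = 29.23 m
M_R = c_u·L_a·R = 69·29.23·18.9 = 38113.9 kN·m/m
M_D = W·d = 3847·4.77 = 18350.2 kN·m/m
FS = M_R / M_D = 38113.9 / 18350.2 = 2.077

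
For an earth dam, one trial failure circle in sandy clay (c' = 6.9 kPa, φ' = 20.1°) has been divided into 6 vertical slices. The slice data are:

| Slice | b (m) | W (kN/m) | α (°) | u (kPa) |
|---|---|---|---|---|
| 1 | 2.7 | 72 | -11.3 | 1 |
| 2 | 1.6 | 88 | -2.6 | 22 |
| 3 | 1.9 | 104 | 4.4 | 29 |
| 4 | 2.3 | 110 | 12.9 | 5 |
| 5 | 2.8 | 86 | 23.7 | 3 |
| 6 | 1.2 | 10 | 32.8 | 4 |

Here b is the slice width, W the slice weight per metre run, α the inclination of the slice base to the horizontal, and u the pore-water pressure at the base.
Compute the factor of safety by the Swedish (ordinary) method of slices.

FS = 3.93

Ordinary method of slices: FS = Σ[c'·Δl_i + (W_i cosα_i − u_i·Δl_i)·tanφ'] / Σ W_i sinα_i, with Δl_i = b_i / cosα_i.
Slice 1: Δl = 2.7/cos(-11.3°) = 2.753 m; N'_1 = 72·cos(-11.3°) − 1·2.753 = 67.9; c'Δl = 19.00; W sinα = -14.1
Slice 2: Δl = 1.6/cos(-2.6°) = 1.602 m; N'_2 = 88·cos(-2.6°) − 22·1.602 = 52.7; c'Δl = 11.05; W sinα = -4.0
Slice 3: Δl = 1.9/cos4.4° = 1.906 m; N'_3 = 104·cos4.4° − 29·1.906 = 48.4; c'Δl = 13.15; W sinα = 8.0
Slice 4: Δl = 2.3/cos12.9° = 2.360 m; N'_4 = 110·cos12.9° − 5·2.360 = 95.4; c'Δl = 16.28; W sinα = 24.6
Slice 5: Δl = 2.8/cos23.7° = 3.058 m; N'_5 = 86·cos23.7° − 3·3.058 = 69.6; c'Δl = 21.10; W sinα = 34.6
Slice 6: Δl = 1.2/cos32.8° = 1.428 m; N'_6 = 10·cos32.8° − 4·1.428 = 2.7; c'Δl = 9.85; W sinα = 5.4
Σc'Δl = 90.4 kN/m; ΣN' = 336.6 kN/m; ΣW sinα = 54.4 kN/m
Resisting = 90.4 + 336.6·tan20.1° = 90.4 + 123.2 = 213.6 kN/m
FS = 213.6 / 54.4 = 3.925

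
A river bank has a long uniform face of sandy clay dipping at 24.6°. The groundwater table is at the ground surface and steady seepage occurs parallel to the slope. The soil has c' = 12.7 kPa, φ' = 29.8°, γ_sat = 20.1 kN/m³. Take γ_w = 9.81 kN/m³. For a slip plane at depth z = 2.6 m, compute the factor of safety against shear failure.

With seepage parallel to the slope and the water table at the surface, the effective normal stress on the slip plane uses the buoyant unit weight γ' = γ_sat − γ_w while the driving shear stress uses γ_sat:
FS = [c' + γ' z cos²β tanφ'] / [γ_sat z sinβ cosβ]
γ' = 20.1 − 9.81 = 10.29 kN/m³
Numerator = 12.7 + 10.29·2.6·cos²24.6°·tan29.8° = 12.7 + 10.29·2.6·0.8267·0.5727 = 25.367 kPa
Denominator = 20.1·2.6·sin24.6°·cos24.6° = 20.1·2.6·0.4163·0.9092 = 19.780 kPa
FS = 25.367 / 19.780 = 1.282

FS = 1.28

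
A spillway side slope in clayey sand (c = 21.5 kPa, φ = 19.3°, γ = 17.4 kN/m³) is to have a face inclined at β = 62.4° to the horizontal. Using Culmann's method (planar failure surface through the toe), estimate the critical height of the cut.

Culmann's analysis gives the critical failure plane at α_cr = (β + φ)/2 = (62.4 + 19.3)/2 = 40.9°, and the critical height
H_c = (4c/γ) · sinβ cosφ / [1 − cos(β − φ)]
    = (4·21.5/17.4) · sin62.4°·cos19.3° / [1 − cos(43.1°)]
    = 4.943 · 0.8862·0.9438 / [1 − 0.7302]
    = 4.943 · 0.8364 / 0.2698
    = 15.32 m

H_c = 15.32 m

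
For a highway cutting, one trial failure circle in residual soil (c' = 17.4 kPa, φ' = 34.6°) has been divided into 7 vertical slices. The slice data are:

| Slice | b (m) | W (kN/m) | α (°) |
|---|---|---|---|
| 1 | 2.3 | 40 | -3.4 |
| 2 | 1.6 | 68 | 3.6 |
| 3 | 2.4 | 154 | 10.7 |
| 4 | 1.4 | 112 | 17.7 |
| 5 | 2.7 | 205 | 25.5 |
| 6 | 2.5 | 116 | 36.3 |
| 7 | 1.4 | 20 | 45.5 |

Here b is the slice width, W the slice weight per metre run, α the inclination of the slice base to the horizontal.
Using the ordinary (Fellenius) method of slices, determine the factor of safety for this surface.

FS = 3.10

Ordinary method of slices: FS = Σ[c'·Δl_i + (W_i cosα_i)·tanφ'] / Σ W_i sinα_i, with Δl_i = b_i / cosα_i.
Slice 1: Δl = 2.3/cos(-3.4°) = 2.304 m; N'_1 = 40·cos(-3.4°) = 39.9; c'Δl = 40.09; W sinα = -2.4
Slice 2: Δl = 1.6/cos3.6° = 1.603 m; N'_2 = 68·cos3.6° = 67.9; c'Δl = 27.90; W sinα = 4.3
Slice 3: Δl = 2.4/cos10.7° = 2.442 m; N'_3 = 154·cos10.7° = 151.3; c'Δl = 42.50; W sinα = 28.6
Slice 4: Δl = 1.4/cos17.7° = 1.470 m; N'_4 = 112·cos17.7° = 106.7; c'Δl = 25.57; W sinα = 34.1
Slice 5: Δl = 2.7/cos25.5° = 2.991 m; N'_5 = 205·cos25.5° = 185.0; c'Δl = 52.05; W sinα = 88.3
Slice 6: Δl = 2.5/cos36.3° = 3.102 m; N'_6 = 116·cos36.3° = 93.5; c'Δl = 53.98; W sinα = 68.7
Slice 7: Δl = 1.4/cos45.5° = 1.997 m; N'_7 = 20·cos45.5° = 14.0; c'Δl = 34.75; W sinα = 14.3
Σc'Δl = 276.8 kN/m; ΣN' = 658.4 kN/m; ΣW sinα = 235.7 kN/m
Resisting = 276.8 + 658.4·tan34.6° = 276.8 + 454.2 = 731.0 kN/m
FS = 731.0 / 235.7 = 3.101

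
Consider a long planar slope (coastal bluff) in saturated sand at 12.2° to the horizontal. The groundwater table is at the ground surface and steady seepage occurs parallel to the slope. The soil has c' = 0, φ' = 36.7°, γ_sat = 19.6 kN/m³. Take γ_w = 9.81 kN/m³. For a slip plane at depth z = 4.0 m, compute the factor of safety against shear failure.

With seepage parallel to the slope and the water table at the surface, the effective normal stress on the slip plane uses the buoyant unit weight γ' = γ_sat − γ_w while the driving shear stress uses γ_sat:
FS = [c' + γ' z cos²β tanφ'] / [γ_sat z sinβ cosβ]
(For c' = 0 this reduces to FS = (γ'/γ_sat)·tanφ'/tanβ.)
γ' = 19.6 − 9.81 = 9.79 kN/m³
Numerator = 0.0 + 9.79·4.0·cos²12.2°·tan36.7° = 0.0 + 9.79·4.0·0.9553·0.7454 = 27.885 kPa
Denominator = 19.6·4.0·sin12.2°·cos12.2° = 19.6·4.0·0.2113·0.9774 = 16.194 kPa
FS = 27.885 / 16.194 = 1.722

FS = 1.72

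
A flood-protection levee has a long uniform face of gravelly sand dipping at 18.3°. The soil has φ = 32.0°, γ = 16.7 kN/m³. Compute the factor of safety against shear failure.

FS = 1.89

For a dry cohesionless infinite slope the factor of safety is FS = tanφ / tanβ.
FS = tan32.0° / tan18.3° = 0.6249 / 0.3307 = 1.889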